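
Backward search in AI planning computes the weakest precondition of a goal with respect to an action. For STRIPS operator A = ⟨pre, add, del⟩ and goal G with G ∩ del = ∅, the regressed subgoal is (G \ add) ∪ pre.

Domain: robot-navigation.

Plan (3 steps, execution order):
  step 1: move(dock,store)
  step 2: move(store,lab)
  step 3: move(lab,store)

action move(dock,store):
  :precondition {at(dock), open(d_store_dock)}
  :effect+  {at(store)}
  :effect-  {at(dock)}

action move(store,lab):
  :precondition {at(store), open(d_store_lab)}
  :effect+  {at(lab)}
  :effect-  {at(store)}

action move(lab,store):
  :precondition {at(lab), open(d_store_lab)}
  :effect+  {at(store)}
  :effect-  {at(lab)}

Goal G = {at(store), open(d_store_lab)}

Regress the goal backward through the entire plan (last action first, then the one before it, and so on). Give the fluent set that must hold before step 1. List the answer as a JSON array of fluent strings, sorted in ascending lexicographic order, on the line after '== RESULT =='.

Regress step by step:
  through step 3 (move(lab,store)): drop {at(store)}, keep {open(d_store_lab)}, require {at(lab), open(d_store_lab)}
    → {at(lab), open(d_store_lab)}
  through step 2 (move(store,lab)): drop {at(lab)}, keep {open(d_store_lab)}, require {at(store), open(d_store_lab)}
    → {at(store), open(d_store_lab)}
  through step 1 (move(dock,store)): drop {at(store)}, keep {open(d_store_lab)}, require {at(dock), open(d_store_dock)}
    → {at(dock), open(d_store_dock), open(d_store_lab)}

== RESULT ==
["at(dock)", "open(d_store_dock)", "open(d_store_lab)"]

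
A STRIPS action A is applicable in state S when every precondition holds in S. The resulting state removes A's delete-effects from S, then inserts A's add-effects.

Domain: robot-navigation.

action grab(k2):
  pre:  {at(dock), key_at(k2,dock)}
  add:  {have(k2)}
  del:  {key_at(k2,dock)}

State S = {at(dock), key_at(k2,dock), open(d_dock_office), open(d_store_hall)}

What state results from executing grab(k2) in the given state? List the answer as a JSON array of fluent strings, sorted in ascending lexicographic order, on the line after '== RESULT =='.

Compute (S \ del) ∪ add:
  pre ⊆ S: {at(dock), key_at(k2,dock)} ⊆ S  — applicable
  S \ del = {at(dock), open(d_dock_office), open(d_store_hall)}
  ∪ add   = {at(dock), have(k2), open(d_dock_office), open(d_store_hall)}

== RESULT ==
["at(dock)", "have(k2)", "open(d_dock_office)", "open(d_store_hall)"]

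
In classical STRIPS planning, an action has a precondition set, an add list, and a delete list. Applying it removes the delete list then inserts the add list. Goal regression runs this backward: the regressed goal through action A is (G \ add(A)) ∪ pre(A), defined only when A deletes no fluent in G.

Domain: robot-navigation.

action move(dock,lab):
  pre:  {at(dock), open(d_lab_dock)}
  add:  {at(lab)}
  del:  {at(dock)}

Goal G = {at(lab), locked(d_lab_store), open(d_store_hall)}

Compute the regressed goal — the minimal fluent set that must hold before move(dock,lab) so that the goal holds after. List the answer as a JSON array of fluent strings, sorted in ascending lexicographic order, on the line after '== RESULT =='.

Compute (G \ add) ∪ pre:
  G ∩ del = {}  (empty — regression defined)
  G \ add = {at(lab), locked(d_lab_store), open(d_store_hall)} \ {at(lab)} = {locked(d_lab_store), open(d_store_hall)}
  ∪ pre   = {locked(d_lab_store), open(d_store_hall)} ∪ {at(dock), open(d_lab_dock)}
          = {at(dock), locked(d_lab_store), open(d_lab_dock), open(d_store_hall)}

== RESULT ==
["at(dock)", "locked(d_lab_store)", "open(d_lab_dock)", "open(d_store_hall)"]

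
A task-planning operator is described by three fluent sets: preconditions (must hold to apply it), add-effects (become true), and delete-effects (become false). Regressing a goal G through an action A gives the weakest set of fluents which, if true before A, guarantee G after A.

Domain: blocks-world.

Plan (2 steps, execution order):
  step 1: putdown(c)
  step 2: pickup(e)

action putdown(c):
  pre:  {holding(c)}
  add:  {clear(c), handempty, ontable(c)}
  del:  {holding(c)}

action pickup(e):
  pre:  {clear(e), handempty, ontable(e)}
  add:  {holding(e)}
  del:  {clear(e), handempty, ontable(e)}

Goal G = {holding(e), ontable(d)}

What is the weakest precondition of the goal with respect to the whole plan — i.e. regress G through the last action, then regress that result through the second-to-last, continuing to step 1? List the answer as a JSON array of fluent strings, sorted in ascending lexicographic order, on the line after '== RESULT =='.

Work backward from the goal:
  through step 2 (pickup(e)): drop {holding(e)}, keep {ontable(d)}, require {clear(e), handempty, ontable(e)}
    → {clear(e), handempty, ontable(d), ontable(e)}
  through step 1 (putdown(c)): drop {handempty}, keep {clear(e), ontable(d), ontable(e)}, require {holding(c)}
    → {clear(e), holding(c), ontable(d), ontable(e)}

== RESULT ==
["clear(e)", "holding(c)", "ontable(d)", "ontable(e)"]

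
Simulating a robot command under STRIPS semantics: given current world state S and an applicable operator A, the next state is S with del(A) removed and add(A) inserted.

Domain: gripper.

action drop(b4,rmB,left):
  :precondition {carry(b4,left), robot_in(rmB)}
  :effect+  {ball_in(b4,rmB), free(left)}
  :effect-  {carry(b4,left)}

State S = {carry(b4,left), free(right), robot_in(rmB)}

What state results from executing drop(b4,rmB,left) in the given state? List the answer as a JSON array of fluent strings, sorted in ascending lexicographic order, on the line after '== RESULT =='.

Progress:
  pre ⊆ S: {carry(b4,left), robot_in(rmB)} ⊆ S  — applicable
  S \ del = {free(right), robot_in(rmB)}
  ∪ add   = {ball_in(b4,rmB), free(left), free(right), robot_in(rmB)}

== RESULT ==
["ball_in(b4,rmB)", "free(left)", "free(right)", "robot_in(rmB)"]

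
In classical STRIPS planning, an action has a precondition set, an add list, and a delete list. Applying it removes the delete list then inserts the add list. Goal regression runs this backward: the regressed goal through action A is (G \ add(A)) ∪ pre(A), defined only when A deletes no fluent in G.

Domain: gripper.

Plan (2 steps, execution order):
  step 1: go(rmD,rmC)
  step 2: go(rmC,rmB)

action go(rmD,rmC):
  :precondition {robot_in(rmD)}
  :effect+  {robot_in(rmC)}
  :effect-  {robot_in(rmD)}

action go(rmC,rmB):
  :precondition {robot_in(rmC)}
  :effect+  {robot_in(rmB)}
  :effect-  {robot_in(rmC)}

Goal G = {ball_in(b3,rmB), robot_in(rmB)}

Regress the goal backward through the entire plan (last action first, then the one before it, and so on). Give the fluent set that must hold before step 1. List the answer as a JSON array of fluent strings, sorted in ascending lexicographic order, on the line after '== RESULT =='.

Regress step by step:
  through step 2 (go(rmC,rmB)): drop {robot_in(rmB)}, keep {ball_in(b3,rmB)}, require {robot_in(rmC)}
    → {ball_in(b3,rmB), robot_in(rmC)}
  through step 1 (go(rmD,rmC)): drop {robot_in(rmC)}, keep {ball_in(b3,rmB)}, require {robot_in(rmD)}
    → {ball_in(b3,rmB), robot_in(rmD)}

== RESULT ==
["ball_in(b3,rmB)", "robot_in(rmD)"]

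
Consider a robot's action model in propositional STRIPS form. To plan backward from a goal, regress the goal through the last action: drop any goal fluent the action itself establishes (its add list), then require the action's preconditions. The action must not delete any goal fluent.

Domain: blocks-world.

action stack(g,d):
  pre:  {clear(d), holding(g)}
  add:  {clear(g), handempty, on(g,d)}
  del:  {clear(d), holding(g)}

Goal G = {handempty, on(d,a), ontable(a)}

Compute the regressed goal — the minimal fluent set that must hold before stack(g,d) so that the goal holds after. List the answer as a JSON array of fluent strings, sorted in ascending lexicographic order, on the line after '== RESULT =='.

Compute (G \ add) ∪ pre:
  G ∩ del = {}  (empty — regression defined)
  G \ add = {handempty, on(d,a), ontable(a)} \ {clear(g), handempty, on(g,d)} = {on(d,a), ontable(a)}
  ∪ pre   = {on(d,a), ontable(a)} ∪ {clear(d), holding(g)}
          = {clear(d), holding(g), on(d,a), ontable(a)}

== RESULT ==
["clear(d)", "holding(g)", "on(d,a)", "ontable(a)"]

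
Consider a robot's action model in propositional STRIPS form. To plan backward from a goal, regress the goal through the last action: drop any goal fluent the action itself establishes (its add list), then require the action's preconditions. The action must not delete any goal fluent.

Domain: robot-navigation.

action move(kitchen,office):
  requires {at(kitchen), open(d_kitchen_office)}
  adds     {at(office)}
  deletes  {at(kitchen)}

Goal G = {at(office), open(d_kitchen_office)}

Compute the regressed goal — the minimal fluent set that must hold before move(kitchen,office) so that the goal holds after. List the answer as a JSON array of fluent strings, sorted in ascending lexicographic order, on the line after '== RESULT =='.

Compute (G \ add) ∪ pre:
  G ∩ del = {}  (empty — regression defined)
  G \ add = {at(office), open(d_kitchen_office)} \ {at(office)} = {open(d_kitchen_office)}
  ∪ pre   = {open(d_kitchen_office)} ∪ {at(kitchen), open(d_kitchen_office)}
          = {at(kitchen), open(d_kitchen_office)}

== RESULT ==
["at(kitchen)", "open(d_kitchen_office)"]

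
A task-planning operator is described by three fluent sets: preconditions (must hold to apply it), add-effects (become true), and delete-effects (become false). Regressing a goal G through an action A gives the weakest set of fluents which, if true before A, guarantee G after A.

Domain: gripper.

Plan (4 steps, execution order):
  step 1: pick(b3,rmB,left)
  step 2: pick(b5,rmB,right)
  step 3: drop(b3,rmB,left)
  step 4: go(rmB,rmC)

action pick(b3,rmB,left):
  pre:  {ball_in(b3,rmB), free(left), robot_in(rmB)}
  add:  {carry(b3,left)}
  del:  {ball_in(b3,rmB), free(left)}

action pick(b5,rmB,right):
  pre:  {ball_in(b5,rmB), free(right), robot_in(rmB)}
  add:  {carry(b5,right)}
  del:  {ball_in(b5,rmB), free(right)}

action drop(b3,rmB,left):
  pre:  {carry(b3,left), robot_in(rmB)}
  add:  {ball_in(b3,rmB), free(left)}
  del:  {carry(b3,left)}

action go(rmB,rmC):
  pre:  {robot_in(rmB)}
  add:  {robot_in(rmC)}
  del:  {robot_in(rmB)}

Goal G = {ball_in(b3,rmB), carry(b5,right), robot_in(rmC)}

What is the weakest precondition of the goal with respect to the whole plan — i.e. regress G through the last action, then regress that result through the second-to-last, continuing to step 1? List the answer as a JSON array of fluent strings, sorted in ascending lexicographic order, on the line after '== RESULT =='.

Work backward from the goal:
  through step 4 (go(rmB,rmC)): drop {robot_in(rmC)}, keep {ball_in(b3,rmB), carry(b5,right)}, require {robot_in(rmB)}
    → {ball_in(b3,rmB), carry(b5,right), robot_in(rmB)}
  through step 3 (drop(b3,rmB,left)): drop {ball_in(b3,rmB)}, keep {carry(b5,right), robot_in(rmB)}, require {carry(b3,left), robot_in(rmB)}
    → {carry(b3,left), carry(b5,right), robot_in(rmB)}
  through step 2 (pick(b5,rmB,right)): drop {carry(b5,right)}, keep {carry(b3,left), robot_in(rmB)}, require {ball_in(b5,rmB), free(right), robot_in(rmB)}
    → {ball_in(b5,rmB), carry(b3,left), free(right), robot_in(rmB)}
  through step 1 (pick(b3,rmB,left)): drop {carry(b3,left)}, keep {ball_in(b5,rmB), free(right), robot_in(rmB)}, require {ball_in(b3,rmB), free(left), robot_in(rmB)}
    → {ball_in(b3,rmB), ball_in(b5,rmB), free(left), free(right), robot_in(rmB)}

== RESULT ==
["ball_in(b3,rmB)", "ball_in(b5,rmB)", "free(left)", "free(right)", "robot_in(rmB)"]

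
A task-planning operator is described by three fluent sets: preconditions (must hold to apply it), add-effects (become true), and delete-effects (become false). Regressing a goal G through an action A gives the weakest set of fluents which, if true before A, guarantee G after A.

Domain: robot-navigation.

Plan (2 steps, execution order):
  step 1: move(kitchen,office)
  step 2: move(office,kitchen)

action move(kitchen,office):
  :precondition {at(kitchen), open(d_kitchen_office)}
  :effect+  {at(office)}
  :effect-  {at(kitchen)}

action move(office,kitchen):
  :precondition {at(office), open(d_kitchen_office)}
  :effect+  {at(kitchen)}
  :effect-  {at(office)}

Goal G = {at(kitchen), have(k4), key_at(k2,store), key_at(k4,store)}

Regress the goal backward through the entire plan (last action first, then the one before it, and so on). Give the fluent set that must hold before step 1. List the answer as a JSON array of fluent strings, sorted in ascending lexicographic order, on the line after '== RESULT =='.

Work backward from the goal:
  through step 2 (move(office,kitchen)): drop {at(kitchen)}, keep {have(k4), key_at(k2,store), key_at(k4,store)}, require {at(office), open(d_kitchen_office)}
    → {at(office), have(k4), key_at(k2,store), key_at(k4,store), open(d_kitchen_office)}
  through step 1 (move(kitchen,office)): drop {at(office)}, keep {have(k4), key_at(k2,store), key_at(k4,store), open(d_kitchen_office)}, require {at(kitchen), open(d_kitchen_office)}
    → {at(kitchen), have(k4), key_at(k2,store), key_at(k4,store), open(d_kitchen_office)}

== RESULT ==
["at(kitchen)", "have(k4)", "key_at(k2,store)", "key_at(k4,store)", "open(d_kitchen_office)"]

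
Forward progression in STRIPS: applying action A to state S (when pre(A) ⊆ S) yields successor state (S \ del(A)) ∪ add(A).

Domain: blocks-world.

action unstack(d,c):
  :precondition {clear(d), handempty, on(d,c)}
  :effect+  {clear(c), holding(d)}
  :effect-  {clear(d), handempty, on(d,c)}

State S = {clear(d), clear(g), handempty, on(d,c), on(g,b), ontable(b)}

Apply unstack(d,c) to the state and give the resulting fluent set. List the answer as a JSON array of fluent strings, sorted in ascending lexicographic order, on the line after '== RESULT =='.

Compute (S \ del) ∪ add:
  pre ⊆ S: {clear(d), handempty, on(d,c)} ⊆ S  — applicable
  S \ del = {clear(g), on(g,b), ontable(b)}
  ∪ add   = {clear(c), clear(g), holding(d), on(g,b), ontable(b)}

== RESULT ==
["clear(c)", "clear(g)", "holding(d)", "on(g,b)", "ontable(b)"]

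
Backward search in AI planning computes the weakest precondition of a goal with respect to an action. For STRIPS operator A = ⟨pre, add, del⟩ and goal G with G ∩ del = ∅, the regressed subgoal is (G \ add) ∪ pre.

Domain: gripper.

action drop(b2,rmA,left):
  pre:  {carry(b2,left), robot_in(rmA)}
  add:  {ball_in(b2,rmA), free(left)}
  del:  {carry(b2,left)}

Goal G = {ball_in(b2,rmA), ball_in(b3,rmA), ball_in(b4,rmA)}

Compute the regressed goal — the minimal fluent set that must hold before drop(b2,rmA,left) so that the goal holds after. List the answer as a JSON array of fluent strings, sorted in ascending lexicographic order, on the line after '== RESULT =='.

Compute (G \ add) ∪ pre:
  G ∩ del = {}  (empty — regression defined)
  G \ add = {ball_in(b2,rmA), ball_in(b3,rmA), ball_in(b4,rmA)} \ {ball_in(b2,rmA), free(left)} = {ball_in(b3,rmA), ball_in(b4,rmA)}
  ∪ pre   = {ball_in(b3,rmA), ball_in(b4,rmA)} ∪ {carry(b2,left), robot_in(rmA)}
          = {ball_in(b3,rmA), ball_in(b4,rmA), carry(b2,left), robot_in(rmA)}

== RESULT ==
["ball_in(b3,rmA)", "ball_in(b4,rmA)", "carry(b2,left)", "robot_in(rmA)"]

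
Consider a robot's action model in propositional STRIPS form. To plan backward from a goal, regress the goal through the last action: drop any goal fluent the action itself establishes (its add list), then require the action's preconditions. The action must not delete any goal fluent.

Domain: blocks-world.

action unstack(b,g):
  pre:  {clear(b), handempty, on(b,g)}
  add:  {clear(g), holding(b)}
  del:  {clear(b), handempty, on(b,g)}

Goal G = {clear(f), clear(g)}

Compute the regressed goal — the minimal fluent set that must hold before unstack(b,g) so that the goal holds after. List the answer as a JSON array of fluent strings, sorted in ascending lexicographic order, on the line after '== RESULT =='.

Regress:
  G ∩ del = {}  (empty — regression defined)
  G \ add = {clear(f), clear(g)} \ {clear(g), holding(b)} = {clear(f)}
  ∪ pre   = {clear(f)} ∪ {clear(b), handempty, on(b,g)}
          = {clear(b), clear(f), handempty, on(b,g)}

== RESULT ==
["clear(b)", "clear(f)", "handempty", "on(b,g)"]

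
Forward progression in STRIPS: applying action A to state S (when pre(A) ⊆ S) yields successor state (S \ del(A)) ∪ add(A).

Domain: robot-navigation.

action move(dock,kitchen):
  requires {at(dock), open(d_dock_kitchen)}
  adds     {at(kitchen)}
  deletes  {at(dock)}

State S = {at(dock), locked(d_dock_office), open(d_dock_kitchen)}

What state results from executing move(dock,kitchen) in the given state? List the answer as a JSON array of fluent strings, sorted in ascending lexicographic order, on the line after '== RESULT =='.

Progress:
  pre ⊆ S: {at(dock), open(d_dock_kitchen)} ⊆ S  — applicable
  S \ del = {locked(d_dock_office), open(d_dock_kitchen)}
  ∪ add   = {at(kitchen), locked(d_dock_office), open(d_dock_kitchen)}

== RESULT ==
["at(kitchen)", "locked(d_dock_office)", "open(d_dock_kitchen)"]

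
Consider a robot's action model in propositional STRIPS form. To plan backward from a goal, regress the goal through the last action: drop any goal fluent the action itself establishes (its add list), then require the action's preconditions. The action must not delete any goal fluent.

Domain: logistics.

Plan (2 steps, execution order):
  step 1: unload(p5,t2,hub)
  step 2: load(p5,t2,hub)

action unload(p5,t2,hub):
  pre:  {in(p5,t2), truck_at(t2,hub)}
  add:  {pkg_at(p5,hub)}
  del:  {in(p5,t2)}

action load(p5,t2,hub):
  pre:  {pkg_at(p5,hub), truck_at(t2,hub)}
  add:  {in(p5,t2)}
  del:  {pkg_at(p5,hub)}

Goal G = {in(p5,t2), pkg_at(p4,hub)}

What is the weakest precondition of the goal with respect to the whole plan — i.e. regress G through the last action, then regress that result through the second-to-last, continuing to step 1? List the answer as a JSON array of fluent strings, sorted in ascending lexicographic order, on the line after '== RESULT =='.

Work backward from the goal:
  through step 2 (load(p5,t2,hub)): drop {in(p5,t2)}, keep {pkg_at(p4,hub)}, require {pkg_at(p5,hub), truck_at(t2,hub)}
    → {pkg_at(p4,hub), pkg_at(p5,hub), truck_at(t2,hub)}
  through step 1 (unload(p5,t2,hub)): drop {pkg_at(p5,hub)}, keep {pkg_at(p4,hub), truck_at(t2,hub)}, require {in(p5,t2), truck_at(t2,hub)}
    → {in(p5,t2), pkg_at(p4,hub), truck_at(t2,hub)}

== RESULT ==
["in(p5,t2)", "pkg_at(p4,hub)", "truck_at(t2,hub)"]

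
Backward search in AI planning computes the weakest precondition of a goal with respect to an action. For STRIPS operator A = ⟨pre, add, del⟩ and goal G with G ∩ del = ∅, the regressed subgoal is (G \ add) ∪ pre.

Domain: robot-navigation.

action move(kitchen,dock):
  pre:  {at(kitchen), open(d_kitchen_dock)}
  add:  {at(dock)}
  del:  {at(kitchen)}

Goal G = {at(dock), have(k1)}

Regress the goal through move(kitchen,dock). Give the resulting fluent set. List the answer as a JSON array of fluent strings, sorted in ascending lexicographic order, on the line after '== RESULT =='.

Regress:
  G ∩ del = {}  (empty — regression defined)
  G \ add = {at(dock), have(k1)} \ {at(dock)} = {have(k1)}
  ∪ pre   = {have(k1)} ∪ {at(kitchen), open(d_kitchen_dock)}
          = {at(kitchen), have(k1), open(d_kitchen_dock)}

== RESULT ==
["at(kitchen)", "have(k1)", "open(d_kitchen_dock)"]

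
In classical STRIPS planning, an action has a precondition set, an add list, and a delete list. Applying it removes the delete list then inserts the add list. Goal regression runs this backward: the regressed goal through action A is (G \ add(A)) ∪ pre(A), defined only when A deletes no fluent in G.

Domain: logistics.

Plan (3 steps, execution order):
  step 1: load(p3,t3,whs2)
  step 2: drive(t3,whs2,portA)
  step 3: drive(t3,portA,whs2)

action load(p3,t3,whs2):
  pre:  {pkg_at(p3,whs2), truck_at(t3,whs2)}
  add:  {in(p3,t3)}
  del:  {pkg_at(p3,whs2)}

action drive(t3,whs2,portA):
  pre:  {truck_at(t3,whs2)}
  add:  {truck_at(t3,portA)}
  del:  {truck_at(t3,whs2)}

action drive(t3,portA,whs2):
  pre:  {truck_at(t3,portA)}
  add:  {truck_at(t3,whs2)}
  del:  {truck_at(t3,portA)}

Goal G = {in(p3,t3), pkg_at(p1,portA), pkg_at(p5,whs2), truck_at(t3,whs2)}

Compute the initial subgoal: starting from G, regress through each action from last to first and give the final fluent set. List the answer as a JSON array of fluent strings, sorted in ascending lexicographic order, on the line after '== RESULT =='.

Work backward from the goal:
  through step 3 (drive(t3,portA,whs2)): drop {truck_at(t3,whs2)}, keep {in(p3,t3), pkg_at(p1,portA), pkg_at(p5,whs2)}, require {truck_at(t3,portA)}
    → {in(p3,t3), pkg_at(p1,portA), pkg_at(p5,whs2), truck_at(t3,portA)}
  through step 2 (drive(t3,whs2,portA)): drop {truck_at(t3,portA)}, keep {in(p3,t3), pkg_at(p1,portA), pkg_at(p5,whs2)}, require {truck_at(t3,whs2)}
    → {in(p3,t3), pkg_at(p1,portA), pkg_at(p5,whs2), truck_at(t3,whs2)}
  through step 1 (load(p3,t3,whs2)): drop {in(p3,t3)}, keep {pkg_at(p1,portA), pkg_at(p5,whs2), truck_at(t3,whs2)}, require {pkg_at(p3,whs2), truck_at(t3,whs2)}
    → {pkg_at(p1,portA), pkg_at(p3,whs2), pkg_at(p5,whs2), truck_at(t3,whs2)}

== RESULT ==
["pkg_at(p1,portA)", "pkg_at(p3,whs2)", "pkg_at(p5,whs2)", "truck_at(t3,whs2)"]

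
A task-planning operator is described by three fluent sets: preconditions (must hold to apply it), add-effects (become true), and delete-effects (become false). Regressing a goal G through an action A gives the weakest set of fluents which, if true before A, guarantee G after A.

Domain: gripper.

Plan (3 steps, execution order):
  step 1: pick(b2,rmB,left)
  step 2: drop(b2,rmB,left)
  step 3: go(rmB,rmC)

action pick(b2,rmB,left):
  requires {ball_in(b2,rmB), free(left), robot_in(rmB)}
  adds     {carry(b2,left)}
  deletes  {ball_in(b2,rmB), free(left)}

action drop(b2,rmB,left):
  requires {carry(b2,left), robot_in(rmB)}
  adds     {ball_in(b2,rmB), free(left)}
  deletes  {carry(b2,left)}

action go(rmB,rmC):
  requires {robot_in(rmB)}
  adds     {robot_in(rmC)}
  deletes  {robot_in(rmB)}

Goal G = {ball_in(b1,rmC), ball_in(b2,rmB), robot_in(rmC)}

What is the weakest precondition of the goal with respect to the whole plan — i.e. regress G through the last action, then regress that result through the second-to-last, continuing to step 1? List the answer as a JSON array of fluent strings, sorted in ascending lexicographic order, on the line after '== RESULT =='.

Regress step by step:
  through step 3 (go(rmB,rmC)): drop {robot_in(rmC)}, keep {ball_in(b1,rmC), ball_in(b2,rmB)}, require {robot_in(rmB)}
    → {ball_in(b1,rmC), ball_in(b2,rmB), robot_in(rmB)}
  through step 2 (drop(b2,rmB,left)): drop {ball_in(b2,rmB)}, keep {ball_in(b1,rmC), robot_in(rmB)}, require {carry(b2,left), robot_in(rmB)}
    → {ball_in(b1,rmC), carry(b2,left), robot_in(rmB)}
  through step 1 (pick(b2,rmB,left)): drop {carry(b2,left)}, keep {ball_in(b1,rmC), robot_in(rmB)}, require {ball_in(b2,rmB), free(left), robot_in(rmB)}
    → {ball_in(b1,rmC), ball_in(b2,rmB), free(left), robot_in(rmB)}

== RESULT ==
["ball_in(b1,rmC)", "ball_in(b2,rmB)", "free(left)", "robot_in(rmB)"]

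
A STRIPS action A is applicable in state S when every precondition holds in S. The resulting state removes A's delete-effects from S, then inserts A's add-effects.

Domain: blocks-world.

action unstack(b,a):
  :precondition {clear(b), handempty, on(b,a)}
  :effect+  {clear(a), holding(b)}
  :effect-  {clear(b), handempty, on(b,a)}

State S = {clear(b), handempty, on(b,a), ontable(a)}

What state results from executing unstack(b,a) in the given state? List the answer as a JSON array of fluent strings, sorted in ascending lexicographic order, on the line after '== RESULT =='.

Compute (S \ del) ∪ add:
  pre ⊆ S: {clear(b), handempty, on(b,a)} ⊆ S  — applicable
  S \ del = {ontable(a)}
  ∪ add   = {clear(a), holding(b), ontable(a)}

== RESULT ==
["clear(a)", "holding(b)", "ontable(a)"]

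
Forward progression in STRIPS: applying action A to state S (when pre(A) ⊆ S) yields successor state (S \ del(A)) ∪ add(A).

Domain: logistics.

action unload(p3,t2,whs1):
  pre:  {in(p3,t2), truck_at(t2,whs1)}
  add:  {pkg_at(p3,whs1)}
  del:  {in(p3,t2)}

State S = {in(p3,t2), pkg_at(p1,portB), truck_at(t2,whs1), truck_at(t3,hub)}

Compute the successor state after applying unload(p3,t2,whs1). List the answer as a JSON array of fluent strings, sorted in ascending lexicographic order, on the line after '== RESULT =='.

Compute (S \ del) ∪ add:
  pre ⊆ S: {in(p3,t2), truck_at(t2,whs1)} ⊆ S  — applicable
  S \ del = {pkg_at(p1,portB), truck_at(t2,whs1), truck_at(t3,hub)}
  ∪ add   = {pkg_at(p1,portB), pkg_at(p3,whs1), truck_at(t2,whs1), truck_at(t3,hub)}

== RESULT ==
["pkg_at(p1,portB)", "pkg_at(p3,whs1)", "truck_at(t2,whs1)", "truck_at(t3,hub)"]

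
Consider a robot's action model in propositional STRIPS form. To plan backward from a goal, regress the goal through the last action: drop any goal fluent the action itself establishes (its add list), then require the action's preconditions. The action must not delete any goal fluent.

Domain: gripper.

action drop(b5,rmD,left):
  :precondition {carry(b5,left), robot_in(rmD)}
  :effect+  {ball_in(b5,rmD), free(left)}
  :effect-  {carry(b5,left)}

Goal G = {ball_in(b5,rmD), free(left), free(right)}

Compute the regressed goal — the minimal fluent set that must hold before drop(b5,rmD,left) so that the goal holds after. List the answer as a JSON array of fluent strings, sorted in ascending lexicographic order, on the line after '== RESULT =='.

Compute (G \ add) ∪ pre:
  G ∩ del = {}  (empty — regression defined)
  G \ add = {ball_in(b5,rmD), free(left), free(right)} \ {ball_in(b5,rmD), free(left)} = {free(right)}
  ∪ pre   = {free(right)} ∪ {carry(b5,left), robot_in(rmD)}
          = {carry(b5,left), free(right), robot_in(rmD)}

== RESULT ==
["carry(b5,left)", "free(right)", "robot_in(rmD)"]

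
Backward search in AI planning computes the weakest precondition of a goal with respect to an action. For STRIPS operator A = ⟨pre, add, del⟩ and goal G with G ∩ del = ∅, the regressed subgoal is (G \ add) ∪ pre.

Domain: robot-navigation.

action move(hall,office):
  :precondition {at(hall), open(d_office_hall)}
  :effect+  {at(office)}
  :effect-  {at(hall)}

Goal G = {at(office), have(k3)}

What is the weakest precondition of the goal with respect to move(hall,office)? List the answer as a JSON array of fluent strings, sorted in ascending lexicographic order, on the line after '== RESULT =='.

Regress:
  G ∩ del = {}  (empty — regression defined)
  G \ add = {at(office), have(k3)} \ {at(office)} = {have(k3)}
  ∪ pre   = {have(k3)} ∪ {at(hall), open(d_office_hall)}
          = {at(hall), have(k3), open(d_office_hall)}

== RESULT ==
["at(hall)", "have(k3)", "open(d_office_hall)"]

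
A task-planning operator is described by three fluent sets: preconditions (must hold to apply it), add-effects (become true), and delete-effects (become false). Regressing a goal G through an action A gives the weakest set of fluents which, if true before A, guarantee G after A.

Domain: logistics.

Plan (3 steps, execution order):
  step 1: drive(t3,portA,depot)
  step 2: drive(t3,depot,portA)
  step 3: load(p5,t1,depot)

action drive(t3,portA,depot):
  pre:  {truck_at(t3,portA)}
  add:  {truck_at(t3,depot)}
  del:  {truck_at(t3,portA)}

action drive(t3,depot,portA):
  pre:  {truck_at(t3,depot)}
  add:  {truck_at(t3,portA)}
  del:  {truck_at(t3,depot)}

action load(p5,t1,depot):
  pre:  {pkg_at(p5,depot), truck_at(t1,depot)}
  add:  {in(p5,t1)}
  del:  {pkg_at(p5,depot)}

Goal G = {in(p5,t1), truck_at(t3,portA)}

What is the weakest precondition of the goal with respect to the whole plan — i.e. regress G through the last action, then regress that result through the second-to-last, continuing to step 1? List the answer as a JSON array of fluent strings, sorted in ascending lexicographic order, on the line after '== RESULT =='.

Regress step by step:
  through step 3 (load(p5,t1,depot)): drop {in(p5,t1)}, keep {truck_at(t3,portA)}, require {pkg_at(p5,depot), truck_at(t1,depot)}
    → {pkg_at(p5,depot), truck_at(t1,depot), truck_at(t3,portA)}
  through step 2 (drive(t3,depot,portA)): drop {truck_at(t3,portA)}, keep {pkg_at(p5,depot), truck_at(t1,depot)}, require {truck_at(t3,depot)}
    → {pkg_at(p5,depot), truck_at(t1,depot), truck_at(t3,depot)}
  through step 1 (drive(t3,portA,depot)): drop {truck_at(t3,depot)}, keep {pkg_at(p5,depot), truck_at(t1,depot)}, require {truck_at(t3,portA)}
    → {pkg_at(p5,depot), truck_at(t1,depot), truck_at(t3,portA)}

== RESULT ==
["pkg_at(p5,depot)", "truck_at(t1,depot)", "truck_at(t3,portA)"]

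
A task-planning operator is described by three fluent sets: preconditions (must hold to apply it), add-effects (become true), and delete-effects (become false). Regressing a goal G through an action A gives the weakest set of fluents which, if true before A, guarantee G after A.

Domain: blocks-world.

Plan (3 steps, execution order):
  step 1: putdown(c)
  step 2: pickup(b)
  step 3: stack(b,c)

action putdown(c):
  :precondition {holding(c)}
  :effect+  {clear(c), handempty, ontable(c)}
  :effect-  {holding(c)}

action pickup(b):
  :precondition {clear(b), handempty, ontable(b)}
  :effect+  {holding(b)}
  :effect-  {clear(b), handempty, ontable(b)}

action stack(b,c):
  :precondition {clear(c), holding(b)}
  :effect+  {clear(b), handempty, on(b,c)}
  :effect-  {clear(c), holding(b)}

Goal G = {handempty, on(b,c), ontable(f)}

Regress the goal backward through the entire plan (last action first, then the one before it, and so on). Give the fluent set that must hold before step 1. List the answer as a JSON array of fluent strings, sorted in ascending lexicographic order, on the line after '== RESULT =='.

Work backward from the goal:
  through step 3 (stack(b,c)): drop {handempty, on(b,c)}, keep {ontable(f)}, require {clear(c), holding(b)}
    → {clear(c), holding(b), ontable(f)}
  through step 2 (pickup(b)): drop {holding(b)}, keep {clear(c), ontable(f)}, require {clear(b), handempty, ontable(b)}
    → {clear(b), clear(c), handempty, ontable(b), ontable(f)}
  through step 1 (putdown(c)): drop {clear(c), handempty}, keep {clear(b), ontable(b), ontable(f)}, require {holding(c)}
    → {clear(b), holding(c), ontable(b), ontable(f)}

== RESULT ==
["clear(b)", "holding(c)", "ontable(b)", "ontable(f)"]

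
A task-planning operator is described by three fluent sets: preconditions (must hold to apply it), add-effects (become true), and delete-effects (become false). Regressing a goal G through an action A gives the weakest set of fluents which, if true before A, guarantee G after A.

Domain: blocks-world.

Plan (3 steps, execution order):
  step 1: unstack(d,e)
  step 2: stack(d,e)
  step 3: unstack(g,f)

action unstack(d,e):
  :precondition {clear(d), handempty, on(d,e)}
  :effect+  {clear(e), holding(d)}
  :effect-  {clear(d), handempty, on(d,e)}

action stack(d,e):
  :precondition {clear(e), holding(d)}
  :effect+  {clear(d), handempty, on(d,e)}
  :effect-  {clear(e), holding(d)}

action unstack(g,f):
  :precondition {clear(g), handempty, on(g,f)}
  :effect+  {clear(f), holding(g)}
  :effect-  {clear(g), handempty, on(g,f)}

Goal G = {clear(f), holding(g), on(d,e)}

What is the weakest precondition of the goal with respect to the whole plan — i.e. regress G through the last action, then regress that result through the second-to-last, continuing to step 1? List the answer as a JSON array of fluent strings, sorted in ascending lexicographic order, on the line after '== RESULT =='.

Work backward from the goal:
  through step 3 (unstack(g,f)): drop {clear(f), holding(g)}, keep {on(d,e)}, require {clear(g), handempty, on(g,f)}
    → {clear(g), handempty, on(d,e), on(g,f)}
  through step 2 (stack(d,e)): drop {handempty, on(d,e)}, keep {clear(g), on(g,f)}, require {clear(e), holding(d)}
    → {clear(e), clear(g), holding(d), on(g,f)}
  through step 1 (unstack(d,e)): drop {clear(e), holding(d)}, keep {clear(g), on(g,f)}, require {clear(d), handempty, on(d,e)}
    → {clear(d), clear(g), handempty, on(d,e), on(g,f)}

== RESULT ==
["clear(d)", "clear(g)", "handempty", "on(d,e)", "on(g,f)"]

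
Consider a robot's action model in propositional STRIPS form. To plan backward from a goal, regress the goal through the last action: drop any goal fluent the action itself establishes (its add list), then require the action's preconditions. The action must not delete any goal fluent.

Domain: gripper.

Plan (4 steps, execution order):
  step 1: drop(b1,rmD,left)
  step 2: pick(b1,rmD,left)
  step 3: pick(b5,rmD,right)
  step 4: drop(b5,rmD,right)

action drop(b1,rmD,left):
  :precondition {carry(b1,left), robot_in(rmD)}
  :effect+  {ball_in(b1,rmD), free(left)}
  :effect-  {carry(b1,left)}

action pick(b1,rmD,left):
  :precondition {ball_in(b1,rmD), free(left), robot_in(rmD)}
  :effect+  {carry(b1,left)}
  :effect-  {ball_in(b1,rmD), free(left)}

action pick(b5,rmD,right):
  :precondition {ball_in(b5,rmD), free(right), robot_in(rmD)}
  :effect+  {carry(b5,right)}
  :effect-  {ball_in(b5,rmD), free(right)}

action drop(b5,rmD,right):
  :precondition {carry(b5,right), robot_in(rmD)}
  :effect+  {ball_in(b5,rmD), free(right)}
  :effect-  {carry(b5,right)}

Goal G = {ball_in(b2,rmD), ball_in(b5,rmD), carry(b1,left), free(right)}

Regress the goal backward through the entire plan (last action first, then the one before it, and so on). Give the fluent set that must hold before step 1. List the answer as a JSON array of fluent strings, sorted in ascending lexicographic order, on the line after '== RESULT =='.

Work backward from the goal:
  through step 4 (drop(b5,rmD,right)): drop {ball_in(b5,rmD), free(right)}, keep {ball_in(b2,rmD), carry(b1,left)}, require {carry(b5,right), robot_in(rmD)}
    → {ball_in(b2,rmD), carry(b1,left), carry(b5,right), robot_in(rmD)}
  through step 3 (pick(b5,rmD,right)): drop {carry(b5,right)}, keep {ball_in(b2,rmD), carry(b1,left), robot_in(rmD)}, require {ball_in(b5,rmD), free(right), robot_in(rmD)}
    → {ball_in(b2,rmD), ball_in(b5,rmD), carry(b1,left), free(right), robot_in(rmD)}
  through step 2 (pick(b1,rmD,left)): drop {carry(b1,left)}, keep {ball_in(b2,rmD), ball_in(b5,rmD), free(right), robot_in(rmD)}, require {ball_in(b1,rmD), free(left), robot_in(rmD)}
    → {ball_in(b1,rmD), ball_in(b2,rmD), ball_in(b5,rmD), free(left), free(right), robot_in(rmD)}
  through step 1 (drop(b1,rmD,left)): drop {ball_in(b1,rmD), free(left)}, keep {ball_in(b2,rmD), ball_in(b5,rmD), free(right), robot_in(rmD)}, require {carry(b1,left), robot_in(rmD)}
    → {ball_in(b2,rmD), ball_in(b5,rmD), carry(b1,left), free(right), robot_in(rmD)}

== RESULT ==
["ball_in(b2,rmD)", "ball_in(b5,rmD)", "carry(b1,left)", "free(right)", "robot_in(rmD)"]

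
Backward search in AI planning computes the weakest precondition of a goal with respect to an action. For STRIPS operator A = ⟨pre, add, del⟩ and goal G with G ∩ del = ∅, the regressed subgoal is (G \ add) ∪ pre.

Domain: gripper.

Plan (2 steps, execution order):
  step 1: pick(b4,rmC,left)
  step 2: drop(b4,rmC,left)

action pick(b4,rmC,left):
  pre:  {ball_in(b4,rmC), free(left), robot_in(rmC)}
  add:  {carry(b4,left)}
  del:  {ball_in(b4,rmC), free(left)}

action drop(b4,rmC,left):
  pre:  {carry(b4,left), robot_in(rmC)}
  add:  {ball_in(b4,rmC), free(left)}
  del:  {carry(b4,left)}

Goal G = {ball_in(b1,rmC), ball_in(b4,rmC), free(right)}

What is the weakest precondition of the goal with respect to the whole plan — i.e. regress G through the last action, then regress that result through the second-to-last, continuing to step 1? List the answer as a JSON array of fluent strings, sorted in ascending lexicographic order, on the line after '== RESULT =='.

Work backward from the goal:
  through step 2 (drop(b4,rmC,left)): drop {ball_in(b4,rmC)}, keep {ball_in(b1,rmC), free(right)}, require {carry(b4,left), robot_in(rmC)}
    → {ball_in(b1,rmC), carry(b4,left), free(right), robot_in(rmC)}
  through step 1 (pick(b4,rmC,left)): drop {carry(b4,left)}, keep {ball_in(b1,rmC), free(right), robot_in(rmC)}, require {ball_in(b4,rmC), free(left), robot_in(rmC)}
    → {ball_in(b1,rmC), ball_in(b4,rmC), free(left), free(right), robot_in(rmC)}

== RESULT ==
["ball_in(b1,rmC)", "ball_in(b4,rmC)", "free(left)", "free(right)", "robot_in(rmC)"]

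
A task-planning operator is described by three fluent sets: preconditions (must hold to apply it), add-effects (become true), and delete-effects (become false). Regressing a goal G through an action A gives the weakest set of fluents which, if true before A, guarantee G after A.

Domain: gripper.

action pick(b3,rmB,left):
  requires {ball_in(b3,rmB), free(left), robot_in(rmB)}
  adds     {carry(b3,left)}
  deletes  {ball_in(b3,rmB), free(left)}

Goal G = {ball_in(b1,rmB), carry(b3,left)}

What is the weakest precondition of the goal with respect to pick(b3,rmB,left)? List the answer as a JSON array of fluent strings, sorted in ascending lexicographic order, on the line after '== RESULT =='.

Regress:
  G ∩ del = {}  (empty — regression defined)
  G \ add = {ball_in(b1,rmB), carry(b3,left)} \ {carry(b3,left)} = {ball_in(b1,rmB)}
  ∪ pre   = {ball_in(b1,rmB)} ∪ {ball_in(b3,rmB), free(left), robot_in(rmB)}
          = {ball_in(b1,rmB), ball_in(b3,rmB), free(left), robot_in(rmB)}

== RESULT ==
["ball_in(b1,rmB)", "ball_in(b3,rmB)", "free(left)", "robot_in(rmB)"]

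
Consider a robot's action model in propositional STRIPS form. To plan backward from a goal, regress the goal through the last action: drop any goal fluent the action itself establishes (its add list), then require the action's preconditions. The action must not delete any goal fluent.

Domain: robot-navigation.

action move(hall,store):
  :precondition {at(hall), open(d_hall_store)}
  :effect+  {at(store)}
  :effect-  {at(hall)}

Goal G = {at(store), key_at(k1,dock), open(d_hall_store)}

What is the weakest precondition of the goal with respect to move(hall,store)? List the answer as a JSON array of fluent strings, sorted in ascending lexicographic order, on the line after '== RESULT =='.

Regress:
  G ∩ del = {}  (empty — regression defined)
  G \ add = {at(store), key_at(k1,dock), open(d_hall_store)} \ {at(store)} = {key_at(k1,dock), open(d_hall_store)}
  ∪ pre   = {key_at(k1,dock), open(d_hall_store)} ∪ {at(hall), open(d_hall_store)}
          = {at(hall), key_at(k1,dock), open(d_hall_store)}

== RESULT ==
["at(hall)", "key_at(k1,dock)", "open(d_hall_store)"]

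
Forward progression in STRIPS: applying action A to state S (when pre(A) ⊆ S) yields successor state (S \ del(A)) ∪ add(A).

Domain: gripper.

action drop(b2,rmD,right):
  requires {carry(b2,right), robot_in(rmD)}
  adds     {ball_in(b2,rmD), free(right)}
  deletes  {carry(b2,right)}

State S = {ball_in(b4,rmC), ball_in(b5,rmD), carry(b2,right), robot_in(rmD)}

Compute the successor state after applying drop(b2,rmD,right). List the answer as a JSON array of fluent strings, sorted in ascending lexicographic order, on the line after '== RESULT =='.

Progress:
  pre ⊆ S: {carry(b2,right), robot_in(rmD)} ⊆ S  — applicable
  S \ del = {ball_in(b4,rmC), ball_in(b5,rmD), robot_in(rmD)}
  ∪ add   = {ball_in(b2,rmD), ball_in(b4,rmC), ball_in(b5,rmD), free(right), robot_in(rmD)}

== RESULT ==
["ball_in(b2,rmD)", "ball_in(b4,rmC)", "ball_in(b5,rmD)", "free(right)", "robot_in(rmD)"]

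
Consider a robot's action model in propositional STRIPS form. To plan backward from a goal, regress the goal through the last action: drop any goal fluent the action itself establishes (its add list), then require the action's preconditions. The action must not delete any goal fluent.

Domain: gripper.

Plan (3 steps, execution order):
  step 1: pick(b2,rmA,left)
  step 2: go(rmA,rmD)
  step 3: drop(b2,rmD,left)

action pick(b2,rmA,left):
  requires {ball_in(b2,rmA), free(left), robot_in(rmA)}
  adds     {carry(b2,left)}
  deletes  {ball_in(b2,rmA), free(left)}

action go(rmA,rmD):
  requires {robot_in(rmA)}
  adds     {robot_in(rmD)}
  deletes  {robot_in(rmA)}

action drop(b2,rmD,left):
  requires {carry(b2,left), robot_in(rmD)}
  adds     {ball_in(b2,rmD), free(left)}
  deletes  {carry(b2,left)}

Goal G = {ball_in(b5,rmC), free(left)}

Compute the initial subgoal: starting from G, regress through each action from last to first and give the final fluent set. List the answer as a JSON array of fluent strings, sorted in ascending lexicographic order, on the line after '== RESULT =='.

Work backward from the goal:
  through step 3 (drop(b2,rmD,left)): drop {free(left)}, keep {ball_in(b5,rmC)}, require {carry(b2,left), robot_in(rmD)}
    → {ball_in(b5,rmC), carry(b2,left), robot_in(rmD)}
  through step 2 (go(rmA,rmD)): drop {robot_in(rmD)}, keep {ball_in(b5,rmC), carry(b2,left)}, require {robot_in(rmA)}
    → {ball_in(b5,rmC), carry(b2,left), robot_in(rmA)}
  through step 1 (pick(b2,rmA,left)): drop {carry(b2,left)}, keep {ball_in(b5,rmC), robot_in(rmA)}, require {ball_in(b2,rmA), free(left), robot_in(rmA)}
    → {ball_in(b2,rmA), ball_in(b5,rmC), free(left), robot_in(rmA)}

== RESULT ==
["ball_in(b2,rmA)", "ball_in(b5,rmC)", "free(left)", "robot_in(rmA)"]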